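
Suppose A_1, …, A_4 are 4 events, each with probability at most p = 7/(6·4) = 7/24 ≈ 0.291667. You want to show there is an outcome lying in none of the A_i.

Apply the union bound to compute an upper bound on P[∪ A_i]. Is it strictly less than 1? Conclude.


Union bound: P[∪_{i=1}^{4} A_i] ≤ Σ_i P[A_i] ≤ 4·p = 4·(7/24) = 7/6.
Numerically: 7/6 ≈ 1.166667.
Is 7/6 < 1? NO.
Since the bound 7/6 is ≥ 1, the union bound is uninformative here; it does NOT by itself certify existence.

4·p = 7/6 ≈ 1.166667; existence NOT certified by the union bound.


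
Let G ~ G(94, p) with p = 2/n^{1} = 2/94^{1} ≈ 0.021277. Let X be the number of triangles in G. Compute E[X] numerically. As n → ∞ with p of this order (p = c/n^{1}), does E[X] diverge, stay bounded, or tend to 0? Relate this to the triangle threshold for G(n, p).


Number of potential triangles: C(94, 3) = 134044.
Each occurs with probability p³ ≈ (0.021277)³ ≈ 9.6317772e-06.
By linearity: E[X] = C(94, 3)·p³ ≈ 134044 · 9.6317772e-06 ≈ 1.29108.
Here α = 1, so p = 2/n is exactly at the triangle threshold p ~ 1/n. Asymptotically E[X] → c³/6 = 2³/6 = 4/3 ≈ 1.33333, a bounded constant. In this regime the triangle count is asymptotically Poisson(c³/6).

E[X] ≈ 1.29108; in regime p = Θ(1/n^{1}) E[X] stays bounded (at the triangle threshold p ~ 1/n).


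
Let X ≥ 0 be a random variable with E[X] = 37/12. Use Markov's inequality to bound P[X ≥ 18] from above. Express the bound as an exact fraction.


μ = E[X] = 37/12, a = 18.
Markov: P[X ≥ 18] ≤ μ/a = (37/12)/18 = 37/216.
Numerically: ≈ 0.1713.
(Since a = 18 > μ = 3.0833, the bound 37/216 is < 1 and informative.)

P[X ≥ 18] ≤ 37/216 ≈ 0.1713.


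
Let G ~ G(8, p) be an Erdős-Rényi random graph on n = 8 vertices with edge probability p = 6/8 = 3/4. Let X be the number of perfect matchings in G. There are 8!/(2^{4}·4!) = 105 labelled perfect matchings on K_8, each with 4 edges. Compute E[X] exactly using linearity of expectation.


K_8 has 8!/(2^{4}·4!) = 105 labelled perfect matchings.
For each such perfect matching H, let X_H = 1 if all 4 edges of H are present in G. Then P[X_H = 1] = p^{4} = (3/4)^{4} = 81/256.
By linearity: E[X] = Σ_H E[X_H] = 105 · p^{4} = 105 · 81/256 = 8505/256.
Numerically: E[X] ≈ 33.2227.

E[X] = 105 · (3/4)^{4} = 8505/256 ≈ 33.2227.


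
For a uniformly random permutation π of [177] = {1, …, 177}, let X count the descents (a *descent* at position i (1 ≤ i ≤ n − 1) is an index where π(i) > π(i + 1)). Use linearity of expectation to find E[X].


Write X = Σ X_I over i = 1, …, 176, with X_I the indicator of one descent.
There are 176 indicators.
For each fixed i, the pair (π(i), π(i+1)) is a uniformly random ordered pair of distinct values from {1, …, 177}; by symmetry P[π(i) > π(i+1)] = 1/2.
By linearity: E[X] = 176 · (1/2) = (177 − 1) · (1/2) = 88 ≈ 88.000.

E[X] = 88 = 88.000.


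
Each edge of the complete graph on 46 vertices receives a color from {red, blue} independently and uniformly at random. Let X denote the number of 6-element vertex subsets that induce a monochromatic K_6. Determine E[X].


Let X = Σ_S X_S over the C(46, 6) = 9366819 subsets S of size 6, where X_S = 1 if the K_6 on S is monochromatic.
For a fixed S, the K_6 on S has C(6, 2) = 15 edges. P[all 15 edges red] = (1/2)^15, and likewise for blue, so P[monochromatic] = 2·(1/2)^15 = 2^{1 − 15} = 1/16384.
Summing: E[X] = C(46, 6) · 2^{1 − 15} = 9366819 · 1/16384 = 9366819/16384.
Numerically: E[X] ≈ 571.70526.

E[X] = C(46,6)·2^(1−C(6,2)) = 9366819/16384 ≈ 571.70526.


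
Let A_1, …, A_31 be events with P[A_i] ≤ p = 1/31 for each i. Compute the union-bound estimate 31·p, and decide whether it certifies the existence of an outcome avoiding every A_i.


Union bound: P[∪_{i=1}^{31} A_i] ≤ Σ_i P[A_i] ≤ 31·p = 31·(1/31) = 1.
Numerically: 1 ≈ 1.00000.
Is 1 < 1? NO.
Since the bound 1 is ≥ 1, the union bound is uninformative here; it does NOT by itself certify existence.

31·p = 1 ≈ 1.00000; existence NOT certified by the union bound.


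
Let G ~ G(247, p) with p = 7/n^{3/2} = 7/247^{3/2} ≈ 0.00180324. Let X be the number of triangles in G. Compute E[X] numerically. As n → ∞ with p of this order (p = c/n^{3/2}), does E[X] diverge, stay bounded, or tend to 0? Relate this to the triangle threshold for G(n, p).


Number of potential triangles: C(247, 3) = 2481115.
Each occurs with probability p³ ≈ (0.00180324)³ ≈ 5.86351216e-09.
By linearity: E[X] = C(247, 3)·p³ ≈ 2481115 · 5.86351216e-09 ≈ 0.014548.
Since α = 3/2 > 1, p = c/n^{3/2} = o(1/n) is below the triangle threshold p ~ 1/n. Asymptotically E[X] ~ (c³/6)·n^{3(1−α)} = (7³/6)·n^{-1.5} → 0, so by Markov's inequality G has no triangles w.h.p.

E[X] ≈ 0.014548; in regime p = Θ(1/n^{3/2}) E[X] tends to 0 (below the triangle threshold p ~ 1/n).


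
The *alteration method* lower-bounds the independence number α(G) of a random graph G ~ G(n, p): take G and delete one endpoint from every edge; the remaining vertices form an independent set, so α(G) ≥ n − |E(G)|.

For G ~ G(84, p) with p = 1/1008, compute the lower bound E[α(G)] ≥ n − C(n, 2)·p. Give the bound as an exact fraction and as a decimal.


E[|E(G)|] = C(84, 2)·p = 3486 · (1/1008) = 83/24.
E[α(G)] ≥ n − E[|E(G)|] = 84 − 83/24 = 1933/24.
Numerically: ≈ 80.541667.
(This is only a lower bound; the true E[α(G)] may be larger.)

E[α(G)] ≥ 1933/24 ≈ 80.541667.


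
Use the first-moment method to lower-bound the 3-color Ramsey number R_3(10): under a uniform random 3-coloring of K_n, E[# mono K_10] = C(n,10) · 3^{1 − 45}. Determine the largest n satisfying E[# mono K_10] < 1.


We need C(n, 10) · 3^{1 − 45} < 1, i.e. C(n, 10) < 3^{45 − 1} = 984770902183611232881.
Check values of n near the boundary:
  n = 569: C(569, 10) = 905357721286137524328; 905357721286137524328 < 984770902183611232881? YES
  n = 570: C(570, 10) = 921524823451961408691; 921524823451961408691 < 984770902183611232881? YES
  n = 571: C(571, 10) = 937951290893172842001; 937951290893172842001 < 984770902183611232881? YES
  n = 572: C(572, 10) = 954640815642161682606; 954640815642161682606 < 984770902183611232881? YES
  n = 573: C(573, 10) = 971597135635805762226; 971597135635805762226 < 984770902183611232881? YES
  n = 574: C(574, 10) = 988824035203816502691; 988824035203816502691 < 984770902183611232881? NO
  n = 575: C(575, 10) = 1006325345561406175305; 1006325345561406175305 < 984770902183611232881? NO
  n = 576: C(576, 10) = 1024104945306307344480; 1024104945306307344480 < 984770902183611232881? NO
The largest n with C(n, 10) < 984770902183611232881 is n = 573 (where E[X] = 35985079097622435638/36472996377170786403 ≈ 0.9866). Hence R_3(10) > 573, i.e. R_3(10) ≥ 574.

Largest n = 573; hence R_3(10) > 573.


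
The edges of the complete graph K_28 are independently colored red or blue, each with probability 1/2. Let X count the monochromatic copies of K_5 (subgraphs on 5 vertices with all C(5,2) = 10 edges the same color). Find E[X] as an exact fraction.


Let X = Σ_S X_S over the C(28, 5) = 98280 subsets S of size 5, where X_S = 1 if the K_5 on S is monochromatic.
For a fixed S, the K_5 on S has C(5, 2) = 10 edges. P[all 10 edges red] = (1/2)^10, and likewise for blue, so P[monochromatic] = 2·(1/2)^10 = 2^{1 − 10} = 1/512.
By linearity of expectation: E[X] = C(28, 5) · 2^{1 − 10} = 98280 · 1/512 = 12285/64.
Numerically: E[X] ≈ 191.9531.

E[X] = C(28,5)·2^(1−C(5,2)) = 12285/64 ≈ 191.9531.


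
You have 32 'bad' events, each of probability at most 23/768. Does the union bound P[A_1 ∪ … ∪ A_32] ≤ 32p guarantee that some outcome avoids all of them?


Union bound: P[∪_{i=1}^{32} A_i] ≤ Σ_i P[A_i] ≤ 32·p = 32·(23/768) = 23/24.
Numerically: 23/24 ≈ 0.9583333.
Is 23/24 < 1? YES.
Since P[∪ A_i] ≤ 23/24 < 1, the complement has P[∩ A_i^c] ≥ 1 − 23/24 = 1/24 > 0, so some outcome avoids every A_i.

32·p = 23/24 ≈ 0.9583333; existence CERTIFIED by the union bound.


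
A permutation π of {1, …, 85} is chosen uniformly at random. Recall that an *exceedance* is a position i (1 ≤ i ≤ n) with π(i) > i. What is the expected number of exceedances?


Write X = Σ_{i=1}^{85} X_i, where X_i = 1_{π(i) > i}.
For each fixed i, π(i) is uniform over {1, …, 85} (marginal of a uniform permutation), so P[π(i) > i] = (n − i)/n. Summing: Σ_{i=1}^{85} (n − i)/n = (0 + 1 + … + 84)/85 = 85(85 − 1)/(2·85) = (85 − 1)/2.
Hence E[X] = Σ_{i=1}^{85} (85 − i)/85 = 42 ≈ 42.000.

E[X] = 42 = 42.000.


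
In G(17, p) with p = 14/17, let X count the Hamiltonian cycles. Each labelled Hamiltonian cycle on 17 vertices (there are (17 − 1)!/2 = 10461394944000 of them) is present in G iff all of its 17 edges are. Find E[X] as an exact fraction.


K_17 has (17 − 1)!/2 = 10461394944000 labelled Hamiltonian cycles.
For each such Hamiltonian cycle H, let X_H = 1 if all 17 edges of H are present in G. Then P[X_H = 1] = p^{17} = (14/17)^{17} = 30491346729331195904/827240261886336764177.
By linearity of expectation: E[X] = Σ_H E[X_H] = 10461394944000 · p^{17} = 10461394944000 · 30491346729331195904/827240261886336764177 = 318982020509976309331579109376000/827240261886336764177.
Numerically: E[X] ≈ 3.856e+11.

E[X] = 10461394944000 · (14/17)^{17} = 318982020509976309331579109376000/827240261886336764177 ≈ 3.856e+11.


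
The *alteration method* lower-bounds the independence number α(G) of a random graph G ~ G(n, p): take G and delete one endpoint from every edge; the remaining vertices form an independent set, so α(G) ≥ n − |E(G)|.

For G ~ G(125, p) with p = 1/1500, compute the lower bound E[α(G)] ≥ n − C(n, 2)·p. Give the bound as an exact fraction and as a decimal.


E[|E(G)|] = C(125, 2)·p = 7750 · (1/1500) = 31/6.
E[α(G)] ≥ n − E[|E(G)|] = 125 − 31/6 = 719/6.
Numerically: ≈ 119.8333.
(This is only a lower bound; the true E[α(G)] may be larger.)

E[α(G)] ≥ 719/6 ≈ 119.8333.


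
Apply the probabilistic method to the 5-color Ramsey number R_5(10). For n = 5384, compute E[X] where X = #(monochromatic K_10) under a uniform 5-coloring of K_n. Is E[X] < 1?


E[X] = C(5384, 10) · 5^{1 − 45} = 5593137120741932124090737609600 · 5^{−44} = 5593137120741932124090737609600/5684341886080801486968994140625.
As a reduced fraction: E[X] = 223725484829677284963629504384/227373675443232059478759765625 ≈ 0.98396.
Is E[X] < 1? YES.
Since E[X] < 1, there exists a 5-coloring of K_{5384} with no monochromatic K_10; hence R_5(10) > 5384.

E[X] = 223725484829677284963629504384/227373675443232059478759765625 ≈ 0.98396; E[X] < 1, so R_5(10) > 5384.


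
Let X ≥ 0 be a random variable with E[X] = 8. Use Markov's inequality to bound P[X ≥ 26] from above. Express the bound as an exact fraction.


μ = E[X] = 8, a = 26.
Markov: P[X ≥ 26] ≤ μ/a = (8)/26 = 4/13.
Numerically: ≈ 0.3077.
(Since a = 26 > μ = 8.0000, the bound 4/13 is < 1 and informative.)

P[X ≥ 26] ≤ 4/13 ≈ 0.3077.


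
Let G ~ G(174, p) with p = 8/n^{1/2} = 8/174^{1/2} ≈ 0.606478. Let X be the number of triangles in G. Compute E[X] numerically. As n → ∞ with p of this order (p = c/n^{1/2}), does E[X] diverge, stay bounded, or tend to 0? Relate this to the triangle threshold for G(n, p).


Number of potential triangles: C(174, 3) = 862924.
Each occurs with probability p³ ≈ (0.606478)³ ≈ 2.23072528e-01.
By linearity: E[X] = C(174, 3)·p³ ≈ 862924 · 2.23072528e-01 ≈ 192494.637950.
Since α = 1/2 < 1, p = c/n^{1/2} ≫ 1/n is above the triangle threshold p ~ 1/n. Asymptotically E[X] ~ (c³/6)·n^{3(1−α)} = (8³/6)·n^{1.5} → ∞; triangles are abundant w.h.p.

E[X] ≈ 192494.637950; in regime p = Θ(1/n^{1/2}) E[X] diverges (above the triangle threshold p ~ 1/n).


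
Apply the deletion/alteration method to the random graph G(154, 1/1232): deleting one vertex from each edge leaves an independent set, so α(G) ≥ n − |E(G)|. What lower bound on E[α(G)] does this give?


E[|E(G)|] = C(154, 2)·p = 11781 · (1/1232) = 153/16.
E[α(G)] ≥ n − E[|E(G)|] = 154 − 153/16 = 2311/16.
Numerically: ≈ 144.438.
(This is only a lower bound; the true E[α(G)] may be larger.)

E[α(G)] ≥ 2311/16 ≈ 144.438.


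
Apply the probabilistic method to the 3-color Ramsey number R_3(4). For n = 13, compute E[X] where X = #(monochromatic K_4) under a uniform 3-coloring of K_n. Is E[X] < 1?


E[X] = C(13, 4) · 3^{1 − 6} = 715 · 3^{−5} = 715/243.
As a reduced fraction: E[X] = 715/243 ≈ 2.942.
Is E[X] < 1? NO.
Since E[X] ≥ 1, the first-moment bound is inconclusive at n = 13; it does NOT by itself certify R_3(4) > 13.

E[X] = 715/243 ≈ 2.942; E[X] ≥ 1; first-moment method inconclusive here.


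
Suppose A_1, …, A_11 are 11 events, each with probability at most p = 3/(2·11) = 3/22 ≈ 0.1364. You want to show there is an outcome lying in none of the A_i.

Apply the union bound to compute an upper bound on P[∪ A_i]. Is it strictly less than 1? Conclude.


Union bound: P[∪_{i=1}^{11} A_i] ≤ Σ_i P[A_i] ≤ 11·p = 11·(3/22) = 3/2.
Numerically: 3/2 ≈ 1.5000.
Is 3/2 < 1? NO.
Since the bound 3/2 is ≥ 1, the union bound is uninformative here; it does NOT by itself certify existence.

11·p = 3/2 ≈ 1.5000; existence NOT certified by the union bound.


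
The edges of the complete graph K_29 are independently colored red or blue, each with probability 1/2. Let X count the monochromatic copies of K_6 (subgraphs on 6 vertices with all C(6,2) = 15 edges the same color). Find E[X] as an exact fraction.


Let X = Σ_S X_S over the C(29, 6) = 475020 subsets S of size 6, where X_S = 1 if the K_6 on S is monochromatic.
For a fixed S, the K_6 on S has C(6, 2) = 15 edges. P[all 15 edges red] = (1/2)^15, and likewise for blue, so P[monochromatic] = 2·(1/2)^15 = 2^{1 − 15} = 1/16384.
By linearity of expectation: E[X] = C(29, 6) · 2^{1 − 15} = 475020 · 1/16384 = 118755/4096.
Numerically: E[X] ≈ 28.992920.

E[X] = C(29,6)·2^(1−C(6,2)) = 118755/4096 ≈ 28.992920.


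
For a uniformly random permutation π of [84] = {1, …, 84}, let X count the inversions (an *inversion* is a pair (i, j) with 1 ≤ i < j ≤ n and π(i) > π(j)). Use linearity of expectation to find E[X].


Write X = Σ X_I over the C(84, 2) = 3486 pairs i < j, with X_I the indicator of one inversion.
There are 3486 indicators.
For each fixed pair i < j, the values π(i) and π(j) are two distinct elements of {1, …, 84} in uniformly random order; by symmetry P[π(i) > π(j)] = 1/2.
By linearity: E[X] = 3486 · (1/2) = C(84, 2) · (1/2) = 3486/2 = 1743 ≈ 1743.000000.

E[X] = 1743 = 1743.000000.


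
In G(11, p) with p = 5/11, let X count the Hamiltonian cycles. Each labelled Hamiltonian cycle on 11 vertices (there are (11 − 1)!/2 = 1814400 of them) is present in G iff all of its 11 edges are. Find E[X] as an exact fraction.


K_11 has (11 − 1)!/2 = 1814400 labelled Hamiltonian cycles.
For each such Hamiltonian cycle H, let X_H = 1 if all 11 edges of H are present in G. Then P[X_H = 1] = p^{11} = (5/11)^{11} = 48828125/285311670611.
Summing the indicators: E[X] = Σ_H E[X_H] = 1814400 · p^{11} = 1814400 · 48828125/285311670611 = 88593750000000/285311670611.
Numerically: E[X] ≈ 310.5.

E[X] = 1814400 · (5/11)^{11} = 88593750000000/285311670611 ≈ 310.5.


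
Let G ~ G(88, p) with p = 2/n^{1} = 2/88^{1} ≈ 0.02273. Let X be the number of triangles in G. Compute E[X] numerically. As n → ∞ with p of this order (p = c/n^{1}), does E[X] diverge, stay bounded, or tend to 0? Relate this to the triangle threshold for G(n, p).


Number of potential triangles: C(88, 3) = 109736.
Each occurs with probability p³ ≈ (0.02273)³ ≈ 1.173929e-05.
By linearity: E[X] = C(88, 3)·p³ ≈ 109736 · 1.173929e-05 ≈ 1.2882.
Here α = 1, so p = 2/n is exactly at the triangle threshold p ~ 1/n. Asymptotically E[X] → c³/6 = 2³/6 = 4/3 ≈ 1.3333, a bounded constant. In this regime the triangle count is asymptotically Poisson(c³/6).

E[X] ≈ 1.2882; in regime p = Θ(1/n^{1}) E[X] stays bounded (at the triangle threshold p ~ 1/n).


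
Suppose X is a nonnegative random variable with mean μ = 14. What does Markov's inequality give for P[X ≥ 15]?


μ = E[X] = 14, a = 15.
Markov: P[X ≥ 15] ≤ μ/a = (14)/15 = 14/15.
Numerically: ≈ 0.933.
(Since a = 15 > μ = 14.000, the bound 14/15 is < 1 and informative.)

P[X ≥ 15] ≤ 14/15 ≈ 0.933.


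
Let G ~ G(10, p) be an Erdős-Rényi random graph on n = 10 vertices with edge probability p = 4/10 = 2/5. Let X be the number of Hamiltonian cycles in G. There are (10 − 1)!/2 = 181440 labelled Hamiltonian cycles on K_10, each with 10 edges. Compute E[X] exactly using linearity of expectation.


K_10 has (10 − 1)!/2 = 181440 labelled Hamiltonian cycles.
For each such Hamiltonian cycle H, let X_H = 1 if all 10 edges of H are present in G. Then P[X_H = 1] = p^{10} = (2/5)^{10} = 1024/9765625.
By linearity of expectation: E[X] = Σ_H E[X_H] = 181440 · p^{10} = 181440 · 1024/9765625 = 37158912/1953125.
Numerically: E[X] ≈ 19.

E[X] = 181440 · (2/5)^{10} = 37158912/1953125 ≈ 19.


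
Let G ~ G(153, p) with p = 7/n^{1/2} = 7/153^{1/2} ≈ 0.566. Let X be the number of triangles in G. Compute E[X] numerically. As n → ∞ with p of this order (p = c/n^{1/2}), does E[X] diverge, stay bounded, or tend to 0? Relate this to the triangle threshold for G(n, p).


Number of potential triangles: C(153, 3) = 585276.
Each occurs with probability p³ ≈ (0.566)³ ≈ 1.81241e-01.
By linearity: E[X] = C(153, 3)·p³ ≈ 585276 · 1.81241e-01 ≈ 106076.136.
Since α = 1/2 < 1, p = c/n^{1/2} ≫ 1/n is above the triangle threshold p ~ 1/n. Asymptotically E[X] ~ (c³/6)·n^{3(1−α)} = (7³/6)·n^{1.5} → ∞; triangles are abundant w.h.p.

E[X] ≈ 106076.136; in regime p = Θ(1/n^{1/2}) E[X] diverges (above the triangle threshold p ~ 1/n).


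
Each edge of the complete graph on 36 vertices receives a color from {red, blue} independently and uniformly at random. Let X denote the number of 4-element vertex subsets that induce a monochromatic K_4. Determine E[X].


Let X = Σ_S X_S over the C(36, 4) = 58905 subsets S of size 4, where X_S = 1 if the K_4 on S is monochromatic.
For a fixed S, the K_4 on S has C(4, 2) = 6 edges. P[all 6 edges red] = (1/2)^6, and likewise for blue, so P[monochromatic] = 2·(1/2)^6 = 2^{1 − 6} = 1/32.
Summing: E[X] = C(36, 4) · 2^{1 − 6} = 58905 · 1/32 = 58905/32.
Numerically: E[X] ≈ 1840.781250.

E[X] = C(36,4)·2^(1−C(4,2)) = 58905/32 ≈ 1840.781250.


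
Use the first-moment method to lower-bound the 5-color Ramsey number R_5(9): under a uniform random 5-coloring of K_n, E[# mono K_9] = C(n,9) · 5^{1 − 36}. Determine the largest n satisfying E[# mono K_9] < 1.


We need C(n, 9) · 5^{1 − 36} < 1, i.e. C(n, 9) < 5^{36 − 1} = 2910383045673370361328125.
Check values of n near the boundary:
  n = 2168: C(2168, 9) = 2867804175977929537095120; 2867804175977929537095120 < 2910383045673370361328125? YES
  n = 2169: C(2169, 9) = 2879753360044504243499683; 2879753360044504243499683 < 2910383045673370361328125? YES
  n = 2170: C(2170, 9) = 2891746779868845075610510; 2891746779868845075610510 < 2910383045673370361328125? YES
  n = 2171: C(2171, 9) = 2903784578674959601827205; 2903784578674959601827205 < 2910383045673370361328125? YES
  n = 2172: C(2172, 9) = 2915866900084148060642020; 2915866900084148060642020 < 2910383045673370361328125? NO
The largest n with C(n, 9) < 2910383045673370361328125 is n = 2171 (where E[X] = 580756915734991920365441/582076609134674072265625 ≈ 0.998). Hence R_5(9) > 2171, i.e. R_5(9) ≥ 2172.

Largest n = 2171; hence R_5(9) > 2171.


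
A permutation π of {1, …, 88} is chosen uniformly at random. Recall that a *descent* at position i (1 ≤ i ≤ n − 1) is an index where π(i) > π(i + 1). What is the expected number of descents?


Write X = Σ X_I over i = 1, …, 87, with X_I the indicator of one descent.
There are 87 indicators.
For each fixed i, the pair (π(i), π(i+1)) is a uniformly random ordered pair of distinct values from {1, …, 88}; by symmetry P[π(i) > π(i+1)] = 1/2.
By linearity: E[X] = 87 · (1/2) = (88 − 1) · (1/2) = 87/2 ≈ 43.5000.

E[X] = 87/2 = 43.5000.


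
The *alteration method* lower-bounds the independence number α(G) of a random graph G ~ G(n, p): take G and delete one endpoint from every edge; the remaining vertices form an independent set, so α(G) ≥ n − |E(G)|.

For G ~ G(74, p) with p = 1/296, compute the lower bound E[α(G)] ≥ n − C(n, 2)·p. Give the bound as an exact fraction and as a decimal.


E[|E(G)|] = C(74, 2)·p = 2701 · (1/296) = 73/8.
E[α(G)] ≥ n − E[|E(G)|] = 74 − 73/8 = 519/8.
Numerically: ≈ 64.875000.
(This is only a lower bound; the true E[α(G)] may be larger.)

E[α(G)] ≥ 519/8 ≈ 64.875000.


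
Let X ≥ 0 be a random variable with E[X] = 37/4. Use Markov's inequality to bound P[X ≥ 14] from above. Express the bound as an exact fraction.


μ = E[X] = 37/4, a = 14.
Markov: P[X ≥ 14] ≤ μ/a = (37/4)/14 = 37/56.
Numerically: ≈ 0.66071.
(Since a = 14 > μ = 9.25000, the bound 37/56 is < 1 and informative.)

P[X ≥ 14] ≤ 37/56 ≈ 0.66071.


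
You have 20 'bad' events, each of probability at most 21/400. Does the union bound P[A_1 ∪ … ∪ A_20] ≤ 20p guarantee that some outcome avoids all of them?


Union bound: P[∪_{i=1}^{20} A_i] ≤ Σ_i P[A_i] ≤ 20·p = 20·(21/400) = 21/20.
Numerically: 21/20 ≈ 1.0500.
Is 21/20 < 1? NO.
Since the bound 21/20 is ≥ 1, the union bound is uninformative here; it does NOT by itself certify existence.

20·p = 21/20 ≈ 1.0500; existence NOT certified by the union bound.


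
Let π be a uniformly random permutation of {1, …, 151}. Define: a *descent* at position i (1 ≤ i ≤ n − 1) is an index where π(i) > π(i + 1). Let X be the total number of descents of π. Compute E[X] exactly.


Write X = Σ X_I over i = 1, …, 150, with X_I the indicator of one descent.
There are 150 indicators.
For each fixed i, the pair (π(i), π(i+1)) is a uniformly random ordered pair of distinct values from {1, …, 151}; by symmetry P[π(i) > π(i+1)] = 1/2.
By linearity: E[X] = 150 · (1/2) = (151 − 1) · (1/2) = 75 ≈ 75.000.

E[X] = 75 = 75.000.


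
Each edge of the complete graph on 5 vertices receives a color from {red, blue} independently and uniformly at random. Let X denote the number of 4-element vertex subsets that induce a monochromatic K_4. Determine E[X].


Let X = Σ_S X_S over the C(5, 4) = 5 subsets S of size 4, where X_S = 1 if the K_4 on S is monochromatic.
For a fixed S, the K_4 on S has C(4, 2) = 6 edges. P[all 6 edges red] = (1/2)^6, and likewise for blue, so P[monochromatic] = 2·(1/2)^6 = 2^{1 − 6} = 1/32.
By linearity: E[X] = C(5, 4) · 2^{1 − 6} = 5 · 1/32 = 5/32.
Numerically: E[X] ≈ 0.156250.

E[X] = C(5,4)·2^(1−C(4,2)) = 5/32 ≈ 0.156250.


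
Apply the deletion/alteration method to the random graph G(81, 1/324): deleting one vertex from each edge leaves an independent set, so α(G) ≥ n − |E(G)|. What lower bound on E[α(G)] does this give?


E[|E(G)|] = C(81, 2)·p = 3240 · (1/324) = 10.
E[α(G)] ≥ n − E[|E(G)|] = 81 − 10 = 71.
Numerically: ≈ 71.00000.
(This is only a lower bound; the true E[α(G)] may be larger.)

E[α(G)] ≥ 71 ≈ 71.00000.


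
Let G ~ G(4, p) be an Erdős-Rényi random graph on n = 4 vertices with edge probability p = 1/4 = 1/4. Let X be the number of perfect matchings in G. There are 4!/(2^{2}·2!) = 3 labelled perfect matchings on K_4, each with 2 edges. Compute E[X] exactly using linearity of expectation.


K_4 has 4!/(2^{2}·2!) = 3 labelled perfect matchings.
For each such perfect matching H, let X_H = 1 if all 2 edges of H are present in G. Then P[X_H = 1] = p^{2} = (1/4)^{2} = 1/16.
Summing the indicators: E[X] = Σ_H E[X_H] = 3 · p^{2} = 3 · 1/16 = 3/16.
Numerically: E[X] ≈ 0.1875.

E[X] = 3 · (1/4)^{2} = 3/16 ≈ 0.1875.


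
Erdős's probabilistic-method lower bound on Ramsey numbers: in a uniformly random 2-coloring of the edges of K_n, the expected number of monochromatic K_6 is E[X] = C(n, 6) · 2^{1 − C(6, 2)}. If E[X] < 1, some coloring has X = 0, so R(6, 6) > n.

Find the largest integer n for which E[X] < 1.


We need C(n, 6) · 2^{1 − 15} < 1, i.e. C(n, 6) < 2^{15 − 1} = 16384.
Check values of n near the boundary:
  n = 14: C(14, 6) = 3003; 3003 < 16384? YES
  n = 15: C(15, 6) = 5005; 5005 < 16384? YES
  n = 16: C(16, 6) = 8008; 8008 < 16384? YES
  n = 17: C(17, 6) = 12376; 12376 < 16384? YES
  n = 18: C(18, 6) = 18564; 18564 < 16384? NO
  n = 19: C(19, 6) = 27132; 27132 < 16384? NO
The largest n with C(n, 6) < 16384 is n = 17 (where E[X] = 1547/2048 ≈ 0.755371). Hence R(6, 6) > 17, i.e. R(6, 6) ≥ 18.

Largest n = 17; hence R(6, 6) > 17.


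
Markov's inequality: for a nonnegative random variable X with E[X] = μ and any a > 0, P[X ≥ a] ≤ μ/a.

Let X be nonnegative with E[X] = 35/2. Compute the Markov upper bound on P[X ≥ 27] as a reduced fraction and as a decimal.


μ = E[X] = 35/2, a = 27.
Markov: P[X ≥ 27] ≤ μ/a = (35/2)/27 = 35/54.
Numerically: ≈ 0.6481.
(Since a = 27 > μ = 17.5000, the bound 35/54 is < 1 and informative.)

P[X ≥ 27] ≤ 35/54 ≈ 0.6481.


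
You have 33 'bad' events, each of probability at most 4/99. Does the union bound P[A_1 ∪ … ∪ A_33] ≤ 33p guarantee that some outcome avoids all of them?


Union bound: P[∪_{i=1}^{33} A_i] ≤ Σ_i P[A_i] ≤ 33·p = 33·(4/99) = 4/3.
Numerically: 4/3 ≈ 1.3333.
Is 4/3 < 1? NO.
Since the bound 4/3 is ≥ 1, the union bound is uninformative here; it does NOT by itself certify existence.

33·p = 4/3 ≈ 1.3333; existence NOT certified by the union bound.


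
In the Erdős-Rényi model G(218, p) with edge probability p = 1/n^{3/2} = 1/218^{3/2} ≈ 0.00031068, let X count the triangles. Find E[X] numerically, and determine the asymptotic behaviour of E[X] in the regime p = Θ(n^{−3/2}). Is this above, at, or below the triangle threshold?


Number of potential triangles: C(218, 3) = 1703016.
Each occurs with probability p³ ≈ (0.00031068)³ ≈ 2.9987881e-11.
By linearity: E[X] = C(218, 3)·p³ ≈ 1703016 · 2.9987881e-11 ≈ 0.00005.
Since α = 3/2 > 1, p = c/n^{3/2} = o(1/n) is below the triangle threshold p ~ 1/n. Asymptotically E[X] ~ (c³/6)·n^{3(1−α)} = (1³/6)·n^{-1.5} → 0, so by Markov's inequality G has no triangles w.h.p.

E[X] ≈ 0.00005; in regime p = Θ(1/n^{3/2}) E[X] tends to 0 (below the triangle threshold p ~ 1/n).


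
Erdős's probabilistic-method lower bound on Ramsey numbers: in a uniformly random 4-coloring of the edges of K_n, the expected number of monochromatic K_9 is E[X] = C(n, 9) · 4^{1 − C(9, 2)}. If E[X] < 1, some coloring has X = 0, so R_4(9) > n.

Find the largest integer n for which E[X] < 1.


We need C(n, 9) · 4^{1 − 36} < 1, i.e. C(n, 9) < 4^{36 − 1} = 1180591620717411303424.
Check values of n near the boundary:
  n = 910: C(910, 9) = 1133378248346922788210; 1133378248346922788210 < 1180591620717411303424? YES
  n = 911: C(911, 9) = 1144686900492291197405; 1144686900492291197405 < 1180591620717411303424? YES
  n = 912: C(912, 9) = 1156095740032081475120; 1156095740032081475120 < 1180591620717411303424? YES
  n = 913: C(913, 9) = 1167605542753639808390; 1167605542753639808390 < 1180591620717411303424? YES
  n = 914: C(914, 9) = 1179217089587653905932; 1179217089587653905932 < 1180591620717411303424? YES
  n = 915: C(915, 9) = 1190931166636537885130; 1190931166636537885130 < 1180591620717411303424? NO
  n = 916: C(916, 9) = 1202748565202942340440; 1202748565202942340440 < 1180591620717411303424? NO
  n = 917: C(917, 9) = 1214670081818390006810; 1214670081818390006810 < 1180591620717411303424? NO
The largest n with C(n, 9) < 1180591620717411303424 is n = 914 (where E[X] = 294804272396913476483/295147905179352825856 ≈ 0.9988357). Hence R_4(9) > 914, i.e. R_4(9) ≥ 915.

Largest n = 914; hence R_4(9) > 914.


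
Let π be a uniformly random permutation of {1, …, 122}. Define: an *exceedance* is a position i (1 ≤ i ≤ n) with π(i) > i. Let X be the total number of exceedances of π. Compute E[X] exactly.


Write X = Σ_{i=1}^{122} X_i, where X_i = 1_{π(i) > i}.
For each fixed i, π(i) is uniform over {1, …, 122} (marginal of a uniform permutation), so P[π(i) > i] = (n − i)/n. Summing: Σ_{i=1}^{122} (n − i)/n = (0 + 1 + … + 121)/122 = 122(122 − 1)/(2·122) = (122 − 1)/2.
Hence E[X] = Σ_{i=1}^{122} (122 − i)/122 = 121/2 ≈ 60.50000.

E[X] = 121/2 = 60.50000.


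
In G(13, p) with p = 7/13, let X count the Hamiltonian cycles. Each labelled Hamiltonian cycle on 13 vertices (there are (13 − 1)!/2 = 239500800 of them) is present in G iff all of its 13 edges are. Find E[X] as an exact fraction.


K_13 has (13 − 1)!/2 = 239500800 labelled Hamiltonian cycles.
For each such Hamiltonian cycle H, let X_H = 1 if all 13 edges of H are present in G. Then P[X_H = 1] = p^{13} = (7/13)^{13} = 96889010407/302875106592253.
By linearity of expectation: E[X] = Σ_H E[X_H] = 239500800 · p^{13} = 239500800 · 96889010407/302875106592253 = 23204995503684825600/302875106592253.
Numerically: E[X] ≈ 7.66e+04.

E[X] = 239500800 · (7/13)^{13} = 23204995503684825600/302875106592253 ≈ 7.66e+04.


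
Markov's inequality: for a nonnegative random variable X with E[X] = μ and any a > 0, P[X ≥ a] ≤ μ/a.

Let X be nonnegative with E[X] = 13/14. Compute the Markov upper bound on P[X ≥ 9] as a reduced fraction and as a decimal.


μ = E[X] = 13/14, a = 9.
Markov: P[X ≥ 9] ≤ μ/a = (13/14)/9 = 13/126.
Numerically: ≈ 0.103175.
(Since a = 9 > μ = 0.928571, the bound 13/126 is < 1 and informative.)

P[X ≥ 9] ≤ 13/126 ≈ 0.103175.


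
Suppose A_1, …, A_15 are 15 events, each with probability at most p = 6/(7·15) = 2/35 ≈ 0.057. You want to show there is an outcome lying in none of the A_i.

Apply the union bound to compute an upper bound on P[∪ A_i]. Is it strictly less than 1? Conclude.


Union bound: P[∪_{i=1}^{15} A_i] ≤ Σ_i P[A_i] ≤ 15·p = 15·(2/35) = 6/7.
Numerically: 6/7 ≈ 0.857.
Is 6/7 < 1? YES.
Since P[∪ A_i] ≤ 6/7 < 1, the complement has P[∩ A_i^c] ≥ 1 − 6/7 = 1/7 > 0, so some outcome avoids every A_i.

15·p = 6/7 ≈ 0.857; existence CERTIFIED by the union bound.


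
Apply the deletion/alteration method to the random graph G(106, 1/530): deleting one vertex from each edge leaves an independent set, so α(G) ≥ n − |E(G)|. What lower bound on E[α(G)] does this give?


E[|E(G)|] = C(106, 2)·p = 5565 · (1/530) = 21/2.
E[α(G)] ≥ n − E[|E(G)|] = 106 − 21/2 = 191/2.
Numerically: ≈ 95.50000.
(This is only a lower bound; the true E[α(G)] may be larger.)

E[α(G)] ≥ 191/2 ≈ 95.50000.


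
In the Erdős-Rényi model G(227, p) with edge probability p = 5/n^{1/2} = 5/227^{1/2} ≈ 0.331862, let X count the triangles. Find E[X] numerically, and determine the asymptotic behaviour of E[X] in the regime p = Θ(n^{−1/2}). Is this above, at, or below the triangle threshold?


Number of potential triangles: C(227, 3) = 1923825.
Each occurs with probability p³ ≈ (0.331862)³ ≈ 3.65486405e-02.
By linearity: E[X] = C(227, 3)·p³ ≈ 1923825 · 3.65486405e-02 ≈ 70313.188323.
Since α = 1/2 < 1, p = c/n^{1/2} ≫ 1/n is above the triangle threshold p ~ 1/n. Asymptotically E[X] ~ (c³/6)·n^{3(1−α)} = (5³/6)·n^{1.5} → ∞; triangles are abundant w.h.p.

E[X] ≈ 70313.188323; in regime p = Θ(1/n^{1/2}) E[X] diverges (above the triangle threshold p ~ 1/n).


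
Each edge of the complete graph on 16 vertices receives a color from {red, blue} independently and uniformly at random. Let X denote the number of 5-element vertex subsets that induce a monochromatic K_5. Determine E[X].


Let X = Σ_S X_S over the C(16, 5) = 4368 subsets S of size 5, where X_S = 1 if the K_5 on S is monochromatic.
For a fixed S, the K_5 on S has C(5, 2) = 10 edges. P[all 10 edges red] = (1/2)^10, and likewise for blue, so P[monochromatic] = 2·(1/2)^10 = 2^{1 − 10} = 1/512.
By linearity of expectation: E[X] = C(16, 5) · 2^{1 − 10} = 4368 · 1/512 = 273/32.
Numerically: E[X] ≈ 8.5312.

E[X] = C(16,5)·2^(1−C(5,2)) = 273/32 ≈ 8.5312.


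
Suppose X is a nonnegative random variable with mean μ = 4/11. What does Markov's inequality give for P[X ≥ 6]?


μ = E[X] = 4/11, a = 6.
Markov: P[X ≥ 6] ≤ μ/a = (4/11)/6 = 2/33.
Numerically: ≈ 0.060606.
(Since a = 6 > μ = 0.363636, the bound 2/33 is < 1 and informative.)

P[X ≥ 6] ≤ 2/33 ≈ 0.060606.


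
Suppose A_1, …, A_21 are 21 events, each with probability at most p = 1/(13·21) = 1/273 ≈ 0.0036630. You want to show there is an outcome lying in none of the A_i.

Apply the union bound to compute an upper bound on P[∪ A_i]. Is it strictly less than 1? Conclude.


Union bound: P[∪_{i=1}^{21} A_i] ≤ Σ_i P[A_i] ≤ 21·p = 21·(1/273) = 1/13.
Numerically: 1/13 ≈ 0.0769231.
Is 1/13 < 1? YES.
Since P[∪ A_i] ≤ 1/13 < 1, the complement has P[∩ A_i^c] ≥ 1 − 1/13 = 12/13 > 0, so some outcome avoids every A_i.

21·p = 1/13 ≈ 0.0769231; existence CERTIFIED by the union bound.


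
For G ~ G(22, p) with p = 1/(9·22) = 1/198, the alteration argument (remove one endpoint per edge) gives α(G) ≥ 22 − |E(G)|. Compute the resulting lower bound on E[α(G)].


E[|E(G)|] = C(22, 2)·p = 231 · (1/198) = 7/6.
E[α(G)] ≥ n − E[|E(G)|] = 22 − 7/6 = 125/6.
Numerically: ≈ 20.833.
(This is only a lower bound; the true E[α(G)] may be larger.)

E[α(G)] ≥ 125/6 ≈ 20.833.


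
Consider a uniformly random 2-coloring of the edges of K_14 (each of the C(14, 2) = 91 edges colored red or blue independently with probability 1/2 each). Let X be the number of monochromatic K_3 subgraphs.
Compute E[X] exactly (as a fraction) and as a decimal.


Let X = Σ_S X_S over the C(14, 3) = 364 subsets S of size 3, where X_S = 1 if the K_3 on S is monochromatic.
For a fixed S, the K_3 on S has C(3, 2) = 3 edges. P[all 3 edges red] = (1/2)^3, and likewise for blue, so P[monochromatic] = 2·(1/2)^3 = 2^{1 − 3} = 1/4.
By linearity of expectation: E[X] = C(14, 3) · 2^{1 − 3} = 364 · 1/4 = 91.
Numerically: E[X] ≈ 91.0000.

E[X] = C(14,3)·2^(1−C(3,2)) = 91 ≈ 91.0000.


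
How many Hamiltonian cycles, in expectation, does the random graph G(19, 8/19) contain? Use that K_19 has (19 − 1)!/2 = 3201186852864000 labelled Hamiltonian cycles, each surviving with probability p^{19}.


K_19 has (19 − 1)!/2 = 3201186852864000 labelled Hamiltonian cycles.
For each such Hamiltonian cycle H, let X_H = 1 if all 19 edges of H are present in G. Then P[X_H = 1] = p^{19} = (8/19)^{19} = 144115188075855872/1978419655660313589123979.
By linearity: E[X] = Σ_H E[X_H] = 3201186852864000 · p^{19} = 3201186852864000 · 144115188075855872/1978419655660313589123979 = 461339645366452518590934417408000/1978419655660313589123979.
Numerically: E[X] ≈ 2.332e+08.

E[X] = 3201186852864000 · (8/19)^{19} = 461339645366452518590934417408000/1978419655660313589123979 ≈ 2.332e+08.


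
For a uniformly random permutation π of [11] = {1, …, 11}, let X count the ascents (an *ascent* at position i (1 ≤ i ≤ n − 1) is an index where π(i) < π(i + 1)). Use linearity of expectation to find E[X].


Write X = Σ X_I over i = 1, …, 10, with X_I the indicator of one ascent.
There are 10 indicators.
For each fixed i, the pair (π(i), π(i+1)) is a uniformly random ordered pair of distinct values from {1, …, 11}; by symmetry P[π(i) < π(i+1)] = 1/2.
By linearity: E[X] = 10 · (1/2) = (11 − 1) · (1/2) = 5 ≈ 5.000.

E[X] = 5 = 5.000.


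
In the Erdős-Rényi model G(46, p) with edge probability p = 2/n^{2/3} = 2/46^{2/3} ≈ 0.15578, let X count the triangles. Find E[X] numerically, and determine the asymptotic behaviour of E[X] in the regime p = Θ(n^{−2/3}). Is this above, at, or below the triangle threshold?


Number of potential triangles: C(46, 3) = 15180.
Each occurs with probability p³ ≈ (0.15578)³ ≈ 3.7807183e-03.
By linearity: E[X] = C(46, 3)·p³ ≈ 15180 · 3.7807183e-03 ≈ 57.39130.
Since α = 2/3 < 1, p = c/n^{2/3} ≫ 1/n is above the triangle threshold p ~ 1/n. Asymptotically E[X] ~ (c³/6)·n^{3(1−α)} = (2³/6)·n^{1} → ∞; triangles are abundant w.h.p.

E[X] ≈ 57.39130; in regime p = Θ(1/n^{2/3}) E[X] diverges (above the triangle threshold p ~ 1/n).


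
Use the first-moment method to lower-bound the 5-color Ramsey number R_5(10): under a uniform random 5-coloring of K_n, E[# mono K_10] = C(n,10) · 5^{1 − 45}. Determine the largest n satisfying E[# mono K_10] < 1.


We need C(n, 10) · 5^{1 − 45} < 1, i.e. C(n, 10) < 5^{45 − 1} = 5684341886080801486968994140625.
Check values of n near the boundary:
  n = 5391: C(5391, 10) = 5666344714787188828795213697883; 5666344714787188828795213697883 < 5684341886080801486968994140625? YES
  n = 5392: C(5392, 10) = 5676873040158402483252283957448; 5676873040158402483252283957448 < 5684341886080801486968994140625? YES
  n = 5393: C(5393, 10) = 5687418968154238267170642278008; 5687418968154238267170642278008 < 5684341886080801486968994140625? NO
  n = 5394: C(5394, 10) = 5697982524930156243149785372878; 5697982524930156243149785372878 < 5684341886080801486968994140625? NO
The largest n with C(n, 10) < 5684341886080801486968994140625 is n = 5392 (where E[X] = 5676873040158402483252283957448/5684341886080801486968994140625 ≈ 0.9986861). Hence R_5(10) > 5392, i.e. R_5(10) ≥ 5393.

Largest n = 5392; hence R_5(10) > 5392.


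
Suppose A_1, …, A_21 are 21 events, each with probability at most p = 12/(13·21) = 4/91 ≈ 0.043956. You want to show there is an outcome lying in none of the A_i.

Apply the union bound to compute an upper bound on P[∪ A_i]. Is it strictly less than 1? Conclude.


Union bound: P[∪_{i=1}^{21} A_i] ≤ Σ_i P[A_i] ≤ 21·p = 21·(4/91) = 12/13.
Numerically: 12/13 ≈ 0.923077.
Is 12/13 < 1? YES.
Since P[∪ A_i] ≤ 12/13 < 1, the complement has P[∩ A_i^c] ≥ 1 − 12/13 = 1/13 > 0, so some outcome avoids every A_i.

21·p = 12/13 ≈ 0.923077; existence CERTIFIED by the union bound.


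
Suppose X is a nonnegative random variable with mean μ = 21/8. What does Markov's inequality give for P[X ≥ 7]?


μ = E[X] = 21/8, a = 7.
Markov: P[X ≥ 7] ≤ μ/a = (21/8)/7 = 3/8.
Numerically: ≈ 0.375.
(Since a = 7 > μ = 2.625, the bound 3/8 is < 1 and informative.)

P[X ≥ 7] ≤ 3/8 ≈ 0.375.


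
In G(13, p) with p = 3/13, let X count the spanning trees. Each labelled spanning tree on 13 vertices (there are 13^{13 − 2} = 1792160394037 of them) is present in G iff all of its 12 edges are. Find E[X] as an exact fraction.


K_13 has 13^{13 − 2} = 1792160394037 labelled spanning trees.
For each such spanning tree H, let X_H = 1 if all 12 edges of H are present in G. Then P[X_H = 1] = p^{12} = (3/13)^{12} = 531441/23298085122481.
By linearity: E[X] = Σ_H E[X_H] = 1792160394037 · p^{12} = 1792160394037 · 531441/23298085122481 = 531441/13.
Numerically: E[X] ≈ 4.09e+04.

E[X] = 1792160394037 · (3/13)^{12} = 531441/13 ≈ 4.09e+04.


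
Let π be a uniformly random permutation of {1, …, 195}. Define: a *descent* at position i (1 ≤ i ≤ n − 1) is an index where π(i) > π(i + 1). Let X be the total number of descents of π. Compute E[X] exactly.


Write X = Σ X_I over i = 1, …, 194, with X_I the indicator of one descent.
There are 194 indicators.
For each fixed i, the pair (π(i), π(i+1)) is a uniformly random ordered pair of distinct values from {1, …, 195}; by symmetry P[π(i) > π(i+1)] = 1/2.
By linearity: E[X] = 194 · (1/2) = (195 − 1) · (1/2) = 97 ≈ 97.000000.

E[X] = 97 = 97.000000.


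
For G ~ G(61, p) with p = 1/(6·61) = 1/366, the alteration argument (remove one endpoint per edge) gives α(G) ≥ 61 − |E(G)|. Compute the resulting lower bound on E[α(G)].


E[|E(G)|] = C(61, 2)·p = 1830 · (1/366) = 5.
E[α(G)] ≥ n − E[|E(G)|] = 61 − 5 = 56.
Numerically: ≈ 56.000000.
(This is only a lower bound; the true E[α(G)] may be larger.)

E[α(G)] ≥ 56 ≈ 56.000000.
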